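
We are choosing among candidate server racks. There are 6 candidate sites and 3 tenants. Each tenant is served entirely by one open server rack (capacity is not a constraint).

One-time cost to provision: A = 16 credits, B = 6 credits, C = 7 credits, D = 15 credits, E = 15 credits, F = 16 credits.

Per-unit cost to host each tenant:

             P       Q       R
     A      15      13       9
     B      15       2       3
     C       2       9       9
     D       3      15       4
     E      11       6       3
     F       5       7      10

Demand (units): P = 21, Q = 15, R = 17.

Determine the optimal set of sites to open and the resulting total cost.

For any fixed open set, each tenant goes to its cheapest open site; total = fixed + service.
{B, C}: P→C 2·21=42, Q→B 2·15=30, R→B 3·17=51. Service 123; fixed 13; total 136.
{B, C, D}: service 123 + fixed 28 = 151
{B, C, E}: service 123 + fixed 28 = 151
{A, B, C, D, E, F}: P→C 2·21=42, Q→B 2·15=30, R→B 3·17=51. Service 123; fixed 75; total 198.
No other subset beats 136.

Open B and C; minimum total cost 136.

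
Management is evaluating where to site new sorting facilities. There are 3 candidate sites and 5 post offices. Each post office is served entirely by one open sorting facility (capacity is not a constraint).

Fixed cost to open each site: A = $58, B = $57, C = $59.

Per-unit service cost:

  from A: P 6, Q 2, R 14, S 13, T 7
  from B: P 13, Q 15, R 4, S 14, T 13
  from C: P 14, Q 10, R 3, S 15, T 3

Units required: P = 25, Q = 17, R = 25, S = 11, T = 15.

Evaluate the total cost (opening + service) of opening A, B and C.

Total cost: 621

Each post office is assigned to its cheapest site among the open ones.
{A, B, C}: P→A 6·25=150, Q→A 2·17=34, R→C 3·25=75, S→A 13·11=143, T→C 3·15=45. Service 447; fixed 174; total 621.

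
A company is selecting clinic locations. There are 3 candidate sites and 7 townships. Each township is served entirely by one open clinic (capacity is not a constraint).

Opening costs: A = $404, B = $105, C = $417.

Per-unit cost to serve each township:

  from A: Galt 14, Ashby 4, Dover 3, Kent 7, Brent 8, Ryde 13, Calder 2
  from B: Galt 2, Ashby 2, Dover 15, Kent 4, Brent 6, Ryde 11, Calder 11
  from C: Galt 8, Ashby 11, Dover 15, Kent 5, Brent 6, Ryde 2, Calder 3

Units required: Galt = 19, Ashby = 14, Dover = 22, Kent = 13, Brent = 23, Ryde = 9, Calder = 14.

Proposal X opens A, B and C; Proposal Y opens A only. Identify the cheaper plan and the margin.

Proposal Y is cheaper by 82.

Proposal X: {A, B, C}: Galt→B 2·19=38, Ashby→B 2·14=28, Dover→A 3·22=66, Kent→B 4·13=52, Brent→B 6·23=138, Ryde→C 2·9=18, Calder→A 2·14=28. Service 368; fixed 926; total 1294.
Proposal Y: {A}: Galt→A 14·19=266, Ashby→A 4·14=56, Dover→A 3·22=66, Kent→A 7·13=91, Brent→A 8·23=184, Ryde→A 13·9=117, Calder→A 2·14=28. Service 808; fixed 404; total 1212.
Difference: |1294 − 1212| = 82.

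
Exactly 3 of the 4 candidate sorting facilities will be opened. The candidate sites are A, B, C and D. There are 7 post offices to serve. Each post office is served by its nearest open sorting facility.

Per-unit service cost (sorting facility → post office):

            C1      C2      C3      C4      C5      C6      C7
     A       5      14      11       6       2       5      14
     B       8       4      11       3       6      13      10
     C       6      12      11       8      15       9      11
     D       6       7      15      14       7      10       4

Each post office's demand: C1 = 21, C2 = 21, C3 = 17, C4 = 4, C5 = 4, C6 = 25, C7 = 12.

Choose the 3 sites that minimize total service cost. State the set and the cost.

With exactly 3 open, each post office uses its cheapest among the chosen.
{A, B, D}: C1→A 5·21=105, C2→B 4·21=84, C3→A 11·17=187, C4→B 3·4=12, C5→A 2·4=8, C6→A 5·25=125, C7→D 4·12=48. Service cost 569.
{A, B, C}: service cost 641
{A, C, D}: service cost 644
Among all 4 size-3 choices, {A, B, D} is lowest.

Choose A, B and D; total service cost 569.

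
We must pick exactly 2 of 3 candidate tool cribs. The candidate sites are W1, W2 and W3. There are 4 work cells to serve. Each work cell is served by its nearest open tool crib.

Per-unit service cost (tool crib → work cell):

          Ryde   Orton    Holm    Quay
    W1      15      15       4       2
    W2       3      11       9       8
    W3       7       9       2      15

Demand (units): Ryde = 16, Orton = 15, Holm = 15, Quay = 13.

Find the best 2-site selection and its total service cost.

With exactly 2 open, each work cell uses its cheapest among the chosen.
{W1, W2}: Ryde→W2 3·16=48, Orton→W2 11·15=165, Holm→W1 4·15=60, Quay→W1 2·13=26. Service cost 299.
{W1, W3}: service cost 303
{W2, W3}: service cost 317
Among all 3 size-2 choices, {W1, W2} is lowest.

Choose W1 and W2; total service cost 299.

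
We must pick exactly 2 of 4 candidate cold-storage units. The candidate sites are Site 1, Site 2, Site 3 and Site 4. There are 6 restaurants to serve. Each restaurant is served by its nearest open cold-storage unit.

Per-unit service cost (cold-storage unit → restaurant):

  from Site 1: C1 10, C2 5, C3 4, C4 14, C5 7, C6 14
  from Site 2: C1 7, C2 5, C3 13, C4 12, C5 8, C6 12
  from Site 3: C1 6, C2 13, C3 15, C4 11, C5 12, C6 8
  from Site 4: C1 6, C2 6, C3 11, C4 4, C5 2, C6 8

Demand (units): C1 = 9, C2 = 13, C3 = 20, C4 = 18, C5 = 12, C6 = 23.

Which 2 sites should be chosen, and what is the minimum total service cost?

Choose Site 1 and Site 4; total service cost 479.

With exactly 2 open, each restaurant uses its cheapest among the chosen.
{Site 1, Site 4}: C1→Site 4 6·9=54, C2→Site 1 5·13=65, C3→Site 1 4·20=80, C4→Site 4 4·18=72, C5→Site 4 2·12=24, C6→Site 4 8·23=184. Service cost 479.
{Site 2, Site 4}: service cost 619
{Site 3, Site 4}: service cost 632
Among all 6 size-2 choices, {Site 1, Site 4} is lowest.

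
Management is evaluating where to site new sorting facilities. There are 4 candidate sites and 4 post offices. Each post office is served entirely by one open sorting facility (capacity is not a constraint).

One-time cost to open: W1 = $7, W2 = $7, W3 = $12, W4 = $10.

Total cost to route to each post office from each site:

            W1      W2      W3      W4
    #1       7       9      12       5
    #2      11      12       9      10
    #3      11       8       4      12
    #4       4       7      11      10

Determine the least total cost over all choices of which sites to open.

For any fixed open set, each post office goes to its cheapest open site; total = fixed + service.
{W1}: #1→W1 7, #2→W1 11, #3→W1 11, #4→W1 4. Service 33; fixed 7; total 40.
{W1, W3}: service 24 + fixed 19 = 43
{W2}: #1→W2 9, #2→W2 12, #3→W2 8, #4→W2 7. Service 36; fixed 7; total 43.
{W1, W2, W3, W4}: #1→W4 5, #2→W3 9, #3→W3 4, #4→W1 4. Service 22; fixed 36; total 58.
No other subset beats 40.

Minimum total cost: 40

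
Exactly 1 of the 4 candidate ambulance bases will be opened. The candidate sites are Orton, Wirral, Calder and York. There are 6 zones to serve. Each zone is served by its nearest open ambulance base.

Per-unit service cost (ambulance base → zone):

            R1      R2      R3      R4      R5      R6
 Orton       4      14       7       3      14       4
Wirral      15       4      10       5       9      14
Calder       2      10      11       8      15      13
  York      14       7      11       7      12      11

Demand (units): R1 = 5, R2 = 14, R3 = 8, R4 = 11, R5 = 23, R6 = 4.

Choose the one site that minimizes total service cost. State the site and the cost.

Choose Wirral only; total service cost 529.

With exactly 1 open, each zone uses its cheapest among the chosen.
{Wirral}: R1→Wirral 15·5=75, R2→Wirral 4·14=56, R3→Wirral 10·8=80, R4→Wirral 5·11=55, R5→Wirral 9·23=207, R6→Wirral 14·4=56. Service cost 529.
{Orton}: service cost 643
{York}: service cost 653
Among all 4 size-1 choices, {Wirral} is lowest.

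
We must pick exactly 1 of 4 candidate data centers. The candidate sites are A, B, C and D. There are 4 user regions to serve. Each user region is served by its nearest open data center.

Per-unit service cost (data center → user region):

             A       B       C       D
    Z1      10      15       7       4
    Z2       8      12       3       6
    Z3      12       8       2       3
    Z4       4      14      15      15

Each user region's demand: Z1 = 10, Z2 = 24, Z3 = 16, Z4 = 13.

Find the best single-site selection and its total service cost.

With exactly 1 open, each user region uses its cheapest among the chosen.
{C}: Z1→C 7·10=70, Z2→C 3·24=72, Z3→C 2·16=32, Z4→C 15·13=195. Service cost 369.
{D}: service cost 427
{A}: service cost 536
Among all 4 size-1 choices, {C} is lowest.

Choose C only; total service cost 369.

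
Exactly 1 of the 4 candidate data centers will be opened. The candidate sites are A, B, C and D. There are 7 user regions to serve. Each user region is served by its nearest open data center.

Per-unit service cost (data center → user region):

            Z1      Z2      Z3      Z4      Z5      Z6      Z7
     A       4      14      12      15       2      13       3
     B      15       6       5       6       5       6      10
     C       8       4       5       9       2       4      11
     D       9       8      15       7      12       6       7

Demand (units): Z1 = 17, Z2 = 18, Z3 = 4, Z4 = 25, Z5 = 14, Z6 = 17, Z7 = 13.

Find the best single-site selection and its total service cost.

Choose C only; total service cost 692.

With exactly 1 open, each user region uses its cheapest among the chosen.
{C}: Z1→C 8·17=136, Z2→C 4·18=72, Z3→C 5·4=20, Z4→C 9·25=225, Z5→C 2·14=28, Z6→C 4·17=68, Z7→C 11·13=143. Service cost 692.
{B}: service cost 835
{D}: service cost 893
Among all 4 size-1 choices, {C} is lowest.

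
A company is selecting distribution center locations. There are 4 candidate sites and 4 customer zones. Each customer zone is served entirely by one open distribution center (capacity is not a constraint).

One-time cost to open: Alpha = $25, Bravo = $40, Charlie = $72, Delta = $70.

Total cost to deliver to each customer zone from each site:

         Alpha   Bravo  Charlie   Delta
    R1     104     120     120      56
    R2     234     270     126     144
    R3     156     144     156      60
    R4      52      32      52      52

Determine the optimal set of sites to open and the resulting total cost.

For any fixed open set, each customer zone goes to its cheapest open site; total = fixed + service.
{Delta}: R1→Delta 56, R2→Delta 144, R3→Delta 60, R4→Delta 52. Service 312; fixed 70; total 382.
{Bravo, Delta}: service 292 + fixed 110 = 402
{Alpha, Delta}: service 312 + fixed 95 = 407
{Alpha, Bravo, Charlie, Delta}: service 274 + fixed 207 = 481
No other subset beats 382.

Open Delta only; minimum total cost 382.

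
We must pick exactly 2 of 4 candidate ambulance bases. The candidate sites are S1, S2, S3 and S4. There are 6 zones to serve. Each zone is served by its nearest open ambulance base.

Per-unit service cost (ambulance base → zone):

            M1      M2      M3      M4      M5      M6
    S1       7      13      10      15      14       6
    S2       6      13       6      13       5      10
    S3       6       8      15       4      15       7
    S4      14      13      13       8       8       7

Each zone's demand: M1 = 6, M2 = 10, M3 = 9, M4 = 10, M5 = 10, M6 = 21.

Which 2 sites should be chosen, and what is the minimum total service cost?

Choose S2 and S3; total service cost 407.

With exactly 2 open, each zone uses its cheapest among the chosen.
{S2, S3}: M1→S2 6·6=36, M2→S3 8·10=80, M3→S2 6·9=54, M4→S3 4·10=40, M5→S2 5·10=50, M6→S3 7·21=147. Service cost 407.
{S2, S4}: service cost 497
{S3, S4}: service cost 500
Among all 6 size-2 choices, {S2, S3} is lowest.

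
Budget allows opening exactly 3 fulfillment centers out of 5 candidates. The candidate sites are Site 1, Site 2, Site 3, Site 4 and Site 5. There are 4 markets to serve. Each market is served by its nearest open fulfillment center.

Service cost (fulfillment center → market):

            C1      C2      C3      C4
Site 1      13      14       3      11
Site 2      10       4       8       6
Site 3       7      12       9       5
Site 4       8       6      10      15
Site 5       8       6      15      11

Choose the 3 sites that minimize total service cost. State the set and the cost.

Choose Site 1, Site 2 and Site 3; total service cost 19.

With exactly 3 open, each market uses its cheapest among the chosen.
{Site 1, Site 2, Site 3}: C1→Site 3 7, C2→Site 2 4, C3→Site 1 3, C4→Site 3 5. Service cost 19.
{Site 1, Site 2, Site 4}: service cost 21
{Site 1, Site 2, Site 5}: service cost 21
Among all 10 size-3 choices, {Site 1, Site 2, Site 3} is lowest.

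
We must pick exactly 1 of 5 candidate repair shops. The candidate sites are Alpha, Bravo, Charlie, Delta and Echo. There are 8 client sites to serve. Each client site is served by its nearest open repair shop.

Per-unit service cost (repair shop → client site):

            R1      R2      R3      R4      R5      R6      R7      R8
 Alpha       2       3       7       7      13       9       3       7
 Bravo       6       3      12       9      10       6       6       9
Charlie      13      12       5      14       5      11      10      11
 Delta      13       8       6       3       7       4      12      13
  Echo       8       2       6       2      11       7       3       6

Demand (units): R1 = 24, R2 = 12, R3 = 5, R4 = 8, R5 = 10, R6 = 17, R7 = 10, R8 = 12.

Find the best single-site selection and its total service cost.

Choose Alpha only; total service cost 572.

With exactly 1 open, each client site uses its cheapest among the chosen.
{Alpha}: R1→Alpha 2·24=48, R2→Alpha 3·12=36, R3→Alpha 7·5=35, R4→Alpha 7·8=56, R5→Alpha 13·10=130, R6→Alpha 9·17=153, R7→Alpha 3·10=30, R8→Alpha 7·12=84. Service cost 572.
{Echo}: service cost 593
{Bravo}: service cost 682
Among all 5 size-1 choices, {Alpha} is lowest.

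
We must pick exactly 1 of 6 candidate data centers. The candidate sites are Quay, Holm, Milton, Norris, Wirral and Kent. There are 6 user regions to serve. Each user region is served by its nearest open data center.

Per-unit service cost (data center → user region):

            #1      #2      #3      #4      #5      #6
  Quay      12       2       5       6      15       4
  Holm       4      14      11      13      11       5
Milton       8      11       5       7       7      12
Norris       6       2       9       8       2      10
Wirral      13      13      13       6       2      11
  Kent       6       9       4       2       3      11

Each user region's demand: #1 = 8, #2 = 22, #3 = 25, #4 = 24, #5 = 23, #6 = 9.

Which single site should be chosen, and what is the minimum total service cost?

With exactly 1 open, each user region uses its cheapest among the chosen.
{Kent}: #1→Kent 6·8=48, #2→Kent 9·22=198, #3→Kent 4·25=100, #4→Kent 2·24=48, #5→Kent 3·23=69, #6→Kent 11·9=99. Service cost 562.
{Norris}: service cost 645
{Quay}: service cost 790
Among all 6 size-1 choices, {Kent} is lowest.

Choose Kent only; total service cost 562.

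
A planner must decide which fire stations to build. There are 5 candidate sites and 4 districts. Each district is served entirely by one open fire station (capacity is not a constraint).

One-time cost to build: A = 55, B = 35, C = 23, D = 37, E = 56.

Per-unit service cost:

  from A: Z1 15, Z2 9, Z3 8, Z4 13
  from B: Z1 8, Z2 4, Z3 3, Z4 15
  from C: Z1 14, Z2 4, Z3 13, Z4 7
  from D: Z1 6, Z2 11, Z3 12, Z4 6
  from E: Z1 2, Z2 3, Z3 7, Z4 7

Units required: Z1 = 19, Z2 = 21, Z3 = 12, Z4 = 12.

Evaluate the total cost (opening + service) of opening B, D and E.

Total cost: 337

Each district is assigned to its cheapest site among the open ones.
{B, D, E}: Z1→E 2·19=38, Z2→E 3·21=63, Z3→B 3·12=36, Z4→D 6·12=72. Service 209; fixed 128; total 337.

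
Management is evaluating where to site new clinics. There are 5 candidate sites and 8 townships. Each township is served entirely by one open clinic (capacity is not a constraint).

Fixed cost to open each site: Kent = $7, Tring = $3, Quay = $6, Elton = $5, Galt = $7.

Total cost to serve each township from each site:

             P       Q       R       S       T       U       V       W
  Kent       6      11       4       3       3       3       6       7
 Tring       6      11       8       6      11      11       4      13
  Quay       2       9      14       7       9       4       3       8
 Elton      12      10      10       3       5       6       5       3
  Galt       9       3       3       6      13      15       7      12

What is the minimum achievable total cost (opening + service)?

For any fixed open set, each township goes to its cheapest open site; total = fixed + service.
{Quay, Elton, Galt}: P→Quay 2, Q→Galt 3, R→Galt 3, S→Elton 3, T→Elton 5, U→Quay 4, V→Quay 3, W→Elton 3. Service 26; fixed 18; total 44.
{Kent, Quay}: P→Quay 2, Q→Quay 9, R→Kent 4, S→Kent 3, T→Kent 3, U→Kent 3, V→Quay 3, W→Kent 7. Service 34; fixed 13; total 47.
{Kent, Quay, Galt}: P→Quay 2, Q→Galt 3, R→Galt 3, S→Kent 3, T→Kent 3, U→Kent 3, V→Quay 3, W→Kent 7. Service 27; fixed 20; total 47.
{Kent, Tring, Quay, Elton, Galt}: P→Quay 2, Q→Galt 3, R→Galt 3, S→Kent 3, T→Kent 3, U→Kent 3, V→Quay 3, W→Elton 3. Service 23; fixed 28; total 51.
No other subset beats 44.

Minimum total cost: 44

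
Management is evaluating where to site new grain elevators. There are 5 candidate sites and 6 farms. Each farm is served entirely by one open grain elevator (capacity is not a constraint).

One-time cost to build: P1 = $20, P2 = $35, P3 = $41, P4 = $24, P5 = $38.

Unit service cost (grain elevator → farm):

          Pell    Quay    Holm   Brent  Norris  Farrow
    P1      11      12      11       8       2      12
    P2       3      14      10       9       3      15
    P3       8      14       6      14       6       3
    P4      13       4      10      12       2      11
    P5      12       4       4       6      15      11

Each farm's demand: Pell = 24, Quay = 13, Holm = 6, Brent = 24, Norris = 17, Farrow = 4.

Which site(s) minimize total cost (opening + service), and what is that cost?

Open P2 and P5; minimum total cost 460.

For any fixed open set, each farm goes to its cheapest open site; total = fixed + service.
{P2, P5}: Pell→P2 3·24=72, Quay→P5 4·13=52, Holm→P5 4·6=24, Brent→P5 6·24=144, Norris→P2 3·17=51, Farrow→P5 11·4=44. Service 387; fixed 73; total 460.
{P1, P2, P5}: Pell→P2 3·24=72, Quay→P5 4·13=52, Holm→P5 4·6=24, Brent→P5 6·24=144, Norris→P1 2·17=34, Farrow→P5 11·4=44. Service 370; fixed 93; total 463.
{P2, P4, P5}: service 370 + fixed 97 = 467
{P1, P2, P3, P4, P5}: Pell→P2 3·24=72, Quay→P4 4·13=52, Holm→P5 4·6=24, Brent→P5 6·24=144, Norris→P1 2·17=34, Farrow→P3 3·4=12. Service 338; fixed 158; total 496.
No other subset beats 460.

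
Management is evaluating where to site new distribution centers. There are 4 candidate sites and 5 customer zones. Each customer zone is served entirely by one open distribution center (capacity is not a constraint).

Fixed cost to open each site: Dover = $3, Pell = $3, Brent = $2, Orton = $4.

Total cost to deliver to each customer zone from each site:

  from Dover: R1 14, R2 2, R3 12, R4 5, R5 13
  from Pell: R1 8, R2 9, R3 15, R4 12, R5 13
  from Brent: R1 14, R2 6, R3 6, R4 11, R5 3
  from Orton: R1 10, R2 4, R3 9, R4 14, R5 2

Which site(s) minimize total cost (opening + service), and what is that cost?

For any fixed open set, each customer zone goes to its cheapest open site; total = fixed + service.
{Dover, Pell, Brent}: R1→Pell 8, R2→Dover 2, R3→Brent 6, R4→Dover 5, R5→Brent 3. Service 24; fixed 8; total 32.
{Dover, Brent, Orton}: service 25 + fixed 9 = 34
{Dover, Pell, Brent, Orton}: R1→Pell 8, R2→Dover 2, R3→Brent 6, R4→Dover 5, R5→Orton 2. Service 23; fixed 12; total 35.
{Brent}: service 40 + fixed 2 = 42
No other subset beats 32.

Open Dover, Pell and Brent; minimum total cost 32.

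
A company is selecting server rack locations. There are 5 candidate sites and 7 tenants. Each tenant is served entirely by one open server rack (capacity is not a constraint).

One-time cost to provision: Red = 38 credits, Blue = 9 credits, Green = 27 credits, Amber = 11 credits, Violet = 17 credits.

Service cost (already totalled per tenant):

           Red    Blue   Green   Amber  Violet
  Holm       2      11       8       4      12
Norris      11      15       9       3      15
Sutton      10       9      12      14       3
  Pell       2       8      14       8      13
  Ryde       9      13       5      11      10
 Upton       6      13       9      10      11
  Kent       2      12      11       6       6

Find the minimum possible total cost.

For any fixed open set, each tenant goes to its cheapest open site; total = fixed + service.
{Amber}: Holm→Amber 4, Norris→Amber 3, Sutton→Amber 14, Pell→Amber 8, Ryde→Amber 11, Upton→Amber 10, Kent→Amber 6. Service 56; fixed 11; total 67.
{Blue, Amber}: service 51 + fixed 20 = 71
{Amber, Violet}: Holm→Amber 4, Norris→Amber 3, Sutton→Violet 3, Pell→Amber 8, Ryde→Violet 10, Upton→Amber 10, Kent→Amber 6. Service 44; fixed 28; total 72.
{Red, Blue, Green, Amber, Violet}: service 23 + fixed 102 = 125
No other subset beats 67.

Minimum total cost: 67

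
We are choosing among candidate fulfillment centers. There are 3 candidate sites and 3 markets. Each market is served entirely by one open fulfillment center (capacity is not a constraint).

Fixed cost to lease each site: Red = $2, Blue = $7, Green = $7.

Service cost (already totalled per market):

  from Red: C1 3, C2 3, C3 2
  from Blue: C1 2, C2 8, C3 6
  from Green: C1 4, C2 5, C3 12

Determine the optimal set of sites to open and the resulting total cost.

Open Red only; minimum total cost 10.

For any fixed open set, each market goes to its cheapest open site; total = fixed + service.
{Red}: C1→Red 3, C2→Red 3, C3→Red 2. Service 8; fixed 2; total 10.
{Red, Blue}: C1→Blue 2, C2→Red 3, C3→Red 2. Service 7; fixed 9; total 16.
{Red, Green}: service 8 + fixed 9 = 17
{Red, Blue, Green}: service 7 + fixed 16 = 23
(All 7 nonempty subsets were checked; Red only is lowest.)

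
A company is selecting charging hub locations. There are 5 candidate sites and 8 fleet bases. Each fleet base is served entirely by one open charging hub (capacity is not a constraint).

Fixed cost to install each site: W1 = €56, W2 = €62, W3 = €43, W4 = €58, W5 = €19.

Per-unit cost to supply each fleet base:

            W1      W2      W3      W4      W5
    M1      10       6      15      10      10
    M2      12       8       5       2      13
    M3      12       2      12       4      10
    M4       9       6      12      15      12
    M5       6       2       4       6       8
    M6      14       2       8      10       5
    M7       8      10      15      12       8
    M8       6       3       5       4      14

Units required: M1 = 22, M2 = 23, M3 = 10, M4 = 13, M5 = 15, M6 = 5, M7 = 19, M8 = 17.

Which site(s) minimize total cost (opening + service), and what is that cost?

For any fixed open set, each fleet base goes to its cheapest open site; total = fixed + service.
{W2, W4, W5}: M1→W2 6·22=132, M2→W4 2·23=46, M3→W2 2·10=20, M4→W2 6·13=78, M5→W2 2·15=30, M6→W2 2·5=10, M7→W5 8·19=152, M8→W2 3·17=51. Service 519; fixed 139; total 658.
{W2, W4}: service 557 + fixed 120 = 677
{W1, W2, W4}: service 519 + fixed 176 = 695
{W1, W2, W3, W4, W5}: M1→W2 6·22=132, M2→W4 2·23=46, M3→W2 2·10=20, M4→W2 6·13=78, M5→W2 2·15=30, M6→W2 2·5=10, M7→W1 8·19=152, M8→W2 3·17=51. Service 519; fixed 238; total 757.
No other subset beats 658.

Open W2, W4 and W5; minimum total cost 658.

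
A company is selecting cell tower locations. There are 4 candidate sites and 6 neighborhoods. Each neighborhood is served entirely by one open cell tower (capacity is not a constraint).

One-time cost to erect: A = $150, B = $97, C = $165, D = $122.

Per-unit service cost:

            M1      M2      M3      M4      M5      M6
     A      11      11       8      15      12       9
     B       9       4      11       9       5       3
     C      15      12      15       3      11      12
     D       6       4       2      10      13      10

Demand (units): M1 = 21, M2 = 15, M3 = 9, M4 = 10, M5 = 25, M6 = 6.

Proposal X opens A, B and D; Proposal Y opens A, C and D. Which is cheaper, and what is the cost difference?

Proposal X is cheaper by 194.

Proposal X: {A, B, D}: M1→D 6·21=126, M2→B 4·15=60, M3→D 2·9=18, M4→B 9·10=90, M5→B 5·25=125, M6→B 3·6=18. Service 437; fixed 369; total 806.
Proposal Y: {A, C, D}: M1→D 6·21=126, M2→D 4·15=60, M3→D 2·9=18, M4→C 3·10=30, M5→C 11·25=275, M6→A 9·6=54. Service 563; fixed 437; total 1000.
Difference: |806 − 1000| = 194.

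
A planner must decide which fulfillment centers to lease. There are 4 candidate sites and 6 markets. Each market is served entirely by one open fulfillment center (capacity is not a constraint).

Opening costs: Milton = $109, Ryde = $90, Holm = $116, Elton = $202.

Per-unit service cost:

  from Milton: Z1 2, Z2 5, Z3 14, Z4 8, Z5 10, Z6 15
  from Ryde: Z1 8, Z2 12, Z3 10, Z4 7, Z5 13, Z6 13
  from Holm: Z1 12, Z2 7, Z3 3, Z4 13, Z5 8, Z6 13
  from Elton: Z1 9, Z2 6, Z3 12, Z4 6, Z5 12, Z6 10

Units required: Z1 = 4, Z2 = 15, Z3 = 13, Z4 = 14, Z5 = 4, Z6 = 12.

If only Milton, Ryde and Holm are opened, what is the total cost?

Each market is assigned to its cheapest site among the open ones.
{Milton, Ryde, Holm}: Z1→Milton 2·4=8, Z2→Milton 5·15=75, Z3→Holm 3·13=39, Z4→Ryde 7·14=98, Z5→Holm 8·4=32, Z6→Ryde 13·12=156. Service 408; fixed 315; total 723.

Total cost: 723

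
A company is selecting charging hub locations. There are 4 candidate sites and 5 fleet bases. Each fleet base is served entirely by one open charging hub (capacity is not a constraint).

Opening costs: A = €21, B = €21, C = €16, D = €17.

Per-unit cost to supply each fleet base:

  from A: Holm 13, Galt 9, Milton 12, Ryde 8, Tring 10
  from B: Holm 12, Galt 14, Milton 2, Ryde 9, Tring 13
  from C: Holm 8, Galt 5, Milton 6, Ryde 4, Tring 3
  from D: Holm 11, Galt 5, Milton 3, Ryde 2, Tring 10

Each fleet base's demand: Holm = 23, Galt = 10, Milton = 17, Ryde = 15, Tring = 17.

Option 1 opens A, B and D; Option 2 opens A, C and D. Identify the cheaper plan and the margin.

Option 2 is cheaper by 176.

Option 1: {A, B, D}: Holm→D 11·23=253, Galt→D 5·10=50, Milton→B 2·17=34, Ryde→D 2·15=30, Tring→A 10·17=170. Service 537; fixed 59; total 596.
Option 2: {A, C, D}: Holm→C 8·23=184, Galt→C 5·10=50, Milton→D 3·17=51, Ryde→D 2·15=30, Tring→C 3·17=51. Service 366; fixed 54; total 420.
Difference: |596 − 420| = 176.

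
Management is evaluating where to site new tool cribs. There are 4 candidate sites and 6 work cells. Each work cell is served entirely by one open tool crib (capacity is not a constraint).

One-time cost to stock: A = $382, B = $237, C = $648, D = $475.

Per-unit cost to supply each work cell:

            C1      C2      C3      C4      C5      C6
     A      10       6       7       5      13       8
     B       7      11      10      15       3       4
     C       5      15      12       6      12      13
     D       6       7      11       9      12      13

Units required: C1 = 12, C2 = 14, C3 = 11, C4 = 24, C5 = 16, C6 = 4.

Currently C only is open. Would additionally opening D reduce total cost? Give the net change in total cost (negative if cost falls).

No — net change +352 (cost rises by 352).

Current service cost with {C}: 790.
Adding D: each work cell re-picks its cheapest; new service cost 667, saving 123.
Extra fixed cost: 475. Net change = 475 − 123 = 352.
(Totals: 1438 → 1790.)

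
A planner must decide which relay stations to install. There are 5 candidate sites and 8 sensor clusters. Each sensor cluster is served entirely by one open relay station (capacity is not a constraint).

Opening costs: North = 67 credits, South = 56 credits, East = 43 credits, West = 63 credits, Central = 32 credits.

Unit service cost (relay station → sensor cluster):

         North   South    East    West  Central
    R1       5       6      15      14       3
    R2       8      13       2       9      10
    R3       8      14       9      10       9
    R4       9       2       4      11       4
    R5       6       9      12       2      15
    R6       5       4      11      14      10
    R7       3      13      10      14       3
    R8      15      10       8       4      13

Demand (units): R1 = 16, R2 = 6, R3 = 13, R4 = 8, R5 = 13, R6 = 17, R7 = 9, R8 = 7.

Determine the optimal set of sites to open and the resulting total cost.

For any fixed open set, each sensor cluster goes to its cheapest open site; total = fixed + service.
{South, West, Central}: R1→Central 3·16=48, R2→West 9·6=54, R3→Central 9·13=117, R4→South 2·8=16, R5→West 2·13=26, R6→South 4·17=68, R7→Central 3·9=27, R8→West 4·7=28. Service 384; fixed 151; total 535.
{South, East, West, Central}: service 342 + fixed 194 = 536
{North, West, Central}: service 398 + fixed 162 = 560
{North, South, East, West, Central}: R1→Central 3·16=48, R2→East 2·6=12, R3→North 8·13=104, R4→South 2·8=16, R5→West 2·13=26, R6→South 4·17=68, R7→North 3·9=27, R8→West 4·7=28. Service 329; fixed 261; total 590.
No other subset beats 535.

Open South, West and Central; minimum total cost 535.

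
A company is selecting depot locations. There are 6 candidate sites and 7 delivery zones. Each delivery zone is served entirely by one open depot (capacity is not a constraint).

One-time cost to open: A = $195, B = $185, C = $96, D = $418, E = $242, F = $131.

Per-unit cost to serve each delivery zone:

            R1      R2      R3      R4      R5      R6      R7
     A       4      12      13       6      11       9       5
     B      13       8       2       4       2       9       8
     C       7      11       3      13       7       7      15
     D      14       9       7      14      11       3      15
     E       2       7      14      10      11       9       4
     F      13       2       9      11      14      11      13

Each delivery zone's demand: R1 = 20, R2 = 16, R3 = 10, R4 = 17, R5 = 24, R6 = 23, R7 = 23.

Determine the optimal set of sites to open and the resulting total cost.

Open B and E; minimum total cost 1014.

For any fixed open set, each delivery zone goes to its cheapest open site; total = fixed + service.
{B, E}: R1→E 2·20=40, R2→E 7·16=112, R3→B 2·10=20, R4→B 4·17=68, R5→B 2·24=48, R6→B 9·23=207, R7→E 4·23=92. Service 587; fixed 427; total 1014.
{B, C}: R1→C 7·20=140, R2→B 8·16=128, R3→B 2·10=20, R4→B 4·17=68, R5→B 2·24=48, R6→C 7·23=161, R7→B 8·23=184. Service 749; fixed 281; total 1030.
{A, B}: service 666 + fixed 380 = 1046
{A, B, C, D, E, F}: service 369 + fixed 1267 = 1636
No other subset beats 1014.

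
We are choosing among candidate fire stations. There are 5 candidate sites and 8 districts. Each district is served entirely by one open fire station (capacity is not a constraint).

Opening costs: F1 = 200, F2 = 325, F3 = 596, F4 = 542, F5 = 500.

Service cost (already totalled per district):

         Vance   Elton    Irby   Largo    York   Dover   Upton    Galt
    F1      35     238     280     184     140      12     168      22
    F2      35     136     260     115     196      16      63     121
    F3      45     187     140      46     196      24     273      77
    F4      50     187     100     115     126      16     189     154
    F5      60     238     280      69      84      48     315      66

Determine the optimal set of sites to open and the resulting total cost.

For any fixed open set, each district goes to its cheapest open site; total = fixed + service.
{F2}: Vance→F2 35, Elton→F2 136, Irby→F2 260, Largo→F2 115, York→F2 196, Dover→F2 16, Upton→F2 63, Galt→F2 121. Service 942; fixed 325; total 1267.
{F1}: service 1079 + fixed 200 = 1279
{F1, F2}: service 783 + fixed 525 = 1308
{F1, F2, F3, F4, F5}: Vance→F1 35, Elton→F2 136, Irby→F4 100, Largo→F3 46, York→F5 84, Dover→F1 12, Upton→F2 63, Galt→F1 22. Service 498; fixed 2163; total 2661.
No other subset beats 1267.

Open F2 only; minimum total cost 1267.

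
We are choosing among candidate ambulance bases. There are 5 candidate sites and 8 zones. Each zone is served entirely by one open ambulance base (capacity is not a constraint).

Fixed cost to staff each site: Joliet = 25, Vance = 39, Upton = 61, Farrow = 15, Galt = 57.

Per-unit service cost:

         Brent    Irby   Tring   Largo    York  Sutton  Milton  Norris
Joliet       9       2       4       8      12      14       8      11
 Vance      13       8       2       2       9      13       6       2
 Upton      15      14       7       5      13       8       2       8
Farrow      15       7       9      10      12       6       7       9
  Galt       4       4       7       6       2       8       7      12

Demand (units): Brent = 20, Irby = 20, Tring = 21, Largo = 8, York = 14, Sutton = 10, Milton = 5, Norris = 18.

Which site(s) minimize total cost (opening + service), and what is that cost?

Open Joliet, Vance, Farrow and Galt; minimum total cost 468.

For any fixed open set, each zone goes to its cheapest open site; total = fixed + service.
{Joliet, Vance, Farrow, Galt}: Brent→Galt 4·20=80, Irby→Joliet 2·20=40, Tring→Vance 2·21=42, Largo→Vance 2·8=16, York→Galt 2·14=28, Sutton→Farrow 6·10=60, Milton→Vance 6·5=30, Norris→Vance 2·18=36. Service 332; fixed 136; total 468.
{Joliet, Vance, Galt}: service 352 + fixed 121 = 473
{Vance, Farrow, Galt}: Brent→Galt 4·20=80, Irby→Galt 4·20=80, Tring→Vance 2·21=42, Largo→Vance 2·8=16, York→Galt 2·14=28, Sutton→Farrow 6·10=60, Milton→Vance 6·5=30, Norris→Vance 2·18=36. Service 372; fixed 111; total 483.
{Joliet, Vance, Upton, Farrow, Galt}: Brent→Galt 4·20=80, Irby→Joliet 2·20=40, Tring→Vance 2·21=42, Largo→Vance 2·8=16, York→Galt 2·14=28, Sutton→Farrow 6·10=60, Milton→Upton 2·5=10, Norris→Vance 2·18=36. Service 312; fixed 197; total 509.
No other subset beats 468.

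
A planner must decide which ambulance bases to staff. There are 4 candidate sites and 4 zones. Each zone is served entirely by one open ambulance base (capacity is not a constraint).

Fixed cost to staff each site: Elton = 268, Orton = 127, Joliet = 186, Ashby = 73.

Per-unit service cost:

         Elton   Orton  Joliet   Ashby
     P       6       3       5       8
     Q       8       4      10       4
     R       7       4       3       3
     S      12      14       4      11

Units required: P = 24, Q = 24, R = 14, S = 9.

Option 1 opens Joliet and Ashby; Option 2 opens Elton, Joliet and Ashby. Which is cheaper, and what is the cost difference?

Option 1 is cheaper by 268.

Option 1: {Joliet, Ashby}: P→Joliet 5·24=120, Q→Ashby 4·24=96, R→Joliet 3·14=42, S→Joliet 4·9=36. Service 294; fixed 259; total 553.
Option 2: {Elton, Joliet, Ashby}: P→Joliet 5·24=120, Q→Ashby 4·24=96, R→Joliet 3·14=42, S→Joliet 4·9=36. Service 294; fixed 527; total 821.
Difference: |553 − 821| = 268.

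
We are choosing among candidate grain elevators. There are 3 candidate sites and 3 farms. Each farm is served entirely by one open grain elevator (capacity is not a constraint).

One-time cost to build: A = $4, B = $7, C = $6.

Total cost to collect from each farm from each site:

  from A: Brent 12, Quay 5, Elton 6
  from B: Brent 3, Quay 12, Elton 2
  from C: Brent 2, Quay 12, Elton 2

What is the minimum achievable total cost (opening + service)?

For any fixed open set, each farm goes to its cheapest open site; total = fixed + service.
{A, C}: Brent→C 2, Quay→A 5, Elton→C 2. Service 9; fixed 10; total 19.
{A, B}: service 10 + fixed 11 = 21
{C}: service 16 + fixed 6 = 22
{A, B, C}: service 9 + fixed 17 = 26
(All 7 nonempty subsets were checked; A and C is lowest.)

Minimum total cost: 19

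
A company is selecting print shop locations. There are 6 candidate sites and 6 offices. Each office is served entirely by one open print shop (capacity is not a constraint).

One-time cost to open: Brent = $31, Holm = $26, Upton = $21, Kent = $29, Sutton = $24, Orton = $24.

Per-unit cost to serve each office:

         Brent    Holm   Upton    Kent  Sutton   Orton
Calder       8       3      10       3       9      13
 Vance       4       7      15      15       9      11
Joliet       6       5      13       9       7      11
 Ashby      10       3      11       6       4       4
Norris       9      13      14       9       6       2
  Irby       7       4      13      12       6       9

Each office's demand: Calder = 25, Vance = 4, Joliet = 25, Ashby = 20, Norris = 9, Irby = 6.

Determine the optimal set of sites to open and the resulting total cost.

For any fixed open set, each office goes to its cheapest open site; total = fixed + service.
{Holm, Orton}: Calder→Holm 3·25=75, Vance→Holm 7·4=28, Joliet→Holm 5·25=125, Ashby→Holm 3·20=60, Norris→Orton 2·9=18, Irby→Holm 4·6=24. Service 330; fixed 50; total 380.
{Brent, Holm, Orton}: Calder→Holm 3·25=75, Vance→Brent 4·4=16, Joliet→Holm 5·25=125, Ashby→Holm 3·20=60, Norris→Orton 2·9=18, Irby→Holm 4·6=24. Service 318; fixed 81; total 399.
{Holm, Upton, Orton}: Calder→Holm 3·25=75, Vance→Holm 7·4=28, Joliet→Holm 5·25=125, Ashby→Holm 3·20=60, Norris→Orton 2·9=18, Irby→Holm 4·6=24. Service 330; fixed 71; total 401.
{Brent, Holm, Upton, Kent, Sutton, Orton}: Calder→Holm 3·25=75, Vance→Brent 4·4=16, Joliet→Holm 5·25=125, Ashby→Holm 3·20=60, Norris→Orton 2·9=18, Irby→Holm 4·6=24. Service 318; fixed 155; total 473.
No other subset beats 380.

Open Holm and Orton; minimum total cost 380.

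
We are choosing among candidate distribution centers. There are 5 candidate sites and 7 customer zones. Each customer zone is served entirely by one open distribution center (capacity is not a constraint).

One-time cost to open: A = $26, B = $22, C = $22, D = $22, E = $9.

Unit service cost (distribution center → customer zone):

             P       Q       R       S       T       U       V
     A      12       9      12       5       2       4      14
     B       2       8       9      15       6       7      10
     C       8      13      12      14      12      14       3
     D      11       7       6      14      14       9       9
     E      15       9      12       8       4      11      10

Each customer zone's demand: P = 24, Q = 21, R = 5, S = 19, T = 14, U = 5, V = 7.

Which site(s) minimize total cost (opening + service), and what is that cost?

For any fixed open set, each customer zone goes to its cheapest open site; total = fixed + service.
{A, B, C, D}: P→B 2·24=48, Q→D 7·21=147, R→D 6·5=30, S→A 5·19=95, T→A 2·14=28, U→A 4·5=20, V→C 3·7=21. Service 389; fixed 92; total 481.
{A, B, C, D, E}: service 389 + fixed 101 = 490
{A, B, C}: service 425 + fixed 70 = 495
{E}: service 942 + fixed 9 = 951
No other subset beats 481.

Open A, B, C and D; minimum total cost 481.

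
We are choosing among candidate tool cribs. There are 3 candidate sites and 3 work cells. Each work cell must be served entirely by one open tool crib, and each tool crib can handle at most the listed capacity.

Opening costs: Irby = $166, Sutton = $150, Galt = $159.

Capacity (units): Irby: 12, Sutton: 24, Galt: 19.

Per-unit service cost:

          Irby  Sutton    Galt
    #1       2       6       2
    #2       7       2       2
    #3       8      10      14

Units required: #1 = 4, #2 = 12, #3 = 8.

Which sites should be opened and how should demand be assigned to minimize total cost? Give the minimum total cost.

Open {Sutton}: #1→Sutton 6·4=24, #2→Sutton 2·12=24, #3→Sutton 10·8=80.
Loads: Sutton carries 24/24. Service 128; fixed 150; total 278.
Next best feasible plan costs 412.

Minimum total cost: 278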